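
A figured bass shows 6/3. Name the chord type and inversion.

triad, first inversion

Intervals of 6/3 above the bass form a triad; the bass is the third, so this is first inversion.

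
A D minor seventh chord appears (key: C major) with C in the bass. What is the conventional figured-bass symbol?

4/2

C is the seventh of D minor seventh, so the chord is in third inversion.
A seventh chord in third inversion is figured 6/4/2, conventionally abbreviated 4/2.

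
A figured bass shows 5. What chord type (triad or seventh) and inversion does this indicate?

5 is shorthand for 5/3.
Intervals of 5/3 above the bass form a triad; the bass is the root, so this is root position.

triad, root position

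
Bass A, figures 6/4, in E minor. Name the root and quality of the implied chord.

The figures 6/4 indicate a triad in second inversion.
In second inversion the root lies a fourth above the bass: a fourth above A in E minor is D.
The chord tones are A, D, F#, giving D major.

D major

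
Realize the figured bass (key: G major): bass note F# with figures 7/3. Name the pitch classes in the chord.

F#, A, C, E

The written figures 7/3 are shorthand for 7/5/3: the 5 is implied.
A third above F# in this key is A.
A fifth above F# in this key is C.
A seventh above F# in this key is E.
Together with the bass F#, this spells F# half-diminished seventh in root position.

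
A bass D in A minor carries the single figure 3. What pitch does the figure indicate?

Counting 2 letter steps above D lands on F; in A minor, that letter is F.

F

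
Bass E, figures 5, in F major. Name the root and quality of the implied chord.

E diminished

The figures 5 indicate a triad in root position.
In root position the bass is the root, so the root is E.
The chord tones are E, G, Bb, giving E diminished.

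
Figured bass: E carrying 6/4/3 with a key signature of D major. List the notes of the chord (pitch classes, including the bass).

A third above E in this key is G.
A fourth above E in this key is A.
A sixth above E in this key is C#.
Together with the bass E, this spells A dominant seventh in second inversion.

E, G, A, C#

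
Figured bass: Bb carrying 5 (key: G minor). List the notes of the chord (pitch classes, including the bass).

The written figures 5 are shorthand for 5/3: the 3 is implied.
A third above Bb in this key is D.
A fifth above Bb in this key is F.
Together with the bass Bb, this spells Bb major in root position.

Bb, D, F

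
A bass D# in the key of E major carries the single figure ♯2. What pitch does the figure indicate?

Counting 1 letter step above D# lands on E; in E major, that letter is E.
The #2 figure raises it a semitone, giving E#.

E#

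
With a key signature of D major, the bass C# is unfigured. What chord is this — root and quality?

C# diminished

An unfigured bass indicates a triad in root position.
In root position the bass is the root, so the root is C#.
The chord tones are C#, E, G, giving C# diminished.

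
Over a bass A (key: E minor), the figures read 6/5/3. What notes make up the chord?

A, C, E, F#

A third above A in this key is C.
A fifth above A in this key is E.
A sixth above A in this key is F#.
Together with the bass A, this spells F# half-diminished seventh in first inversion.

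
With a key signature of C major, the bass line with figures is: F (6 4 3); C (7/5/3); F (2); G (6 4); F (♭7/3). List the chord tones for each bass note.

F (6/4/3): F, A, B, D.
C (7/5/3): C, E, G, B.
F (6/4/2): F, G, B, D.
G (6/4): G, C, E.
F (b7/5/3): F, A, C, Eb.

F, A, B, D | C, E, G, B | F, G, B, D | G, C, E | F, A, C, Eb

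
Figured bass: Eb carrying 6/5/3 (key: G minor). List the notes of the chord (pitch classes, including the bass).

A third above Eb in this key is G.
A fifth above Eb in this key is Bb.
A sixth above Eb in this key is C.
Together with the bass Eb, this spells C minor seventh in first inversion.

Eb, G, Bb, C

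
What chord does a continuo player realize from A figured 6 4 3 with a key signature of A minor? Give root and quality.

D minor seventh

The figures 6 4 3 indicate a seventh chord in second inversion.
In second inversion the root lies a fourth above the bass: a fourth above A in A minor is D.
The chord tones are A, C, D, F, giving D minor seventh.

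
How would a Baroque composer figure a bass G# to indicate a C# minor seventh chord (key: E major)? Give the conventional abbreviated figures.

4/3

G# is the fifth of C# minor seventh, so the chord is in second inversion.
A seventh chord in second inversion is figured 6/4/3, conventionally abbreviated 4/3.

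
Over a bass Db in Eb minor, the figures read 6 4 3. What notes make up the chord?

Db, F, Gb, Bb

A third above Db in this key is F.
A fourth above Db in this key is Gb.
A sixth above Db in this key is Bb.
Together with the bass Db, this spells Gb major seventh in second inversion.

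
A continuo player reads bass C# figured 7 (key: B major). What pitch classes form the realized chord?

The written figures 7 are shorthand for 7/5/3: the 5/3 are implied.
A third above C# in this key is E.
A fifth above C# in this key is G#.
A seventh above C# in this key is B.
Together with the bass C#, this spells C# minor seventh in root position.

C#, E, G#, B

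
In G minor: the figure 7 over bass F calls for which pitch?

Eb

Counting 6 letter steps above F lands on E; in G minor, that letter is Eb.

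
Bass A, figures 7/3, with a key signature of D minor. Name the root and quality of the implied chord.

A minor seventh

The figures 7/3 indicate a seventh chord in root position.
In root position the bass is the root, so the root is A.
The chord tones are A, C, E, G, giving A minor seventh.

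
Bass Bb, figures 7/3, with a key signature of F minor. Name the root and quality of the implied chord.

Bb minor seventh

The figures 7/3 indicate a seventh chord in root position.
In root position the bass is the root, so the root is Bb.
The chord tones are Bb, Db, F, Ab, giving Bb minor seventh.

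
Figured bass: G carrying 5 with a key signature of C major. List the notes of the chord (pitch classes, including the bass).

G, B, D

The written figures 5 are shorthand for 5/3: the 3 is implied.
A third above G in this key is B.
A fifth above G in this key is D.
Together with the bass G, this spells G major in root position.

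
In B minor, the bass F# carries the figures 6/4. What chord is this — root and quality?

B minor

The figures 6/4 indicate a triad in second inversion.
In second inversion the root lies a fourth above the bass: a fourth above F# in B minor is B.
The chord tones are F#, B, D, giving B minor.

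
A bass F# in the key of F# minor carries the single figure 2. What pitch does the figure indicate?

G#

Counting 1 letter step above F# lands on G; in F# minor, that letter is G#.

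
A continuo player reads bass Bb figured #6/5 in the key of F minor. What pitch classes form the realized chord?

The written figures #6/5 are shorthand for 6/5/3: the 3 is implied.
A third above Bb in this key is Db.
A fifth above Bb in this key is F.
A sixth above Bb in this key is G, raised to G# by the sharp.

Bb, Db, F, G#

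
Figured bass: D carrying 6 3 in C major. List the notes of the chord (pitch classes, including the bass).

A third above D in this key is F.
A sixth above D in this key is B.
Together with the bass D, this spells B diminished in first inversion.

D, F, B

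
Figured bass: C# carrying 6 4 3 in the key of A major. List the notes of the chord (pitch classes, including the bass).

C#, E, F#, A

A third above C# in this key is E.
A fourth above C# in this key is F#.
A sixth above C# in this key is A.
Together with the bass C#, this spells F# minor seventh in second inversion.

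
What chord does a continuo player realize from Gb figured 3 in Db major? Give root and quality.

Gb major

The figures 3 indicate a triad in root position.
In root position the bass is the root, so the root is Gb.
The chord tones are Gb, Bb, Db, giving Gb major.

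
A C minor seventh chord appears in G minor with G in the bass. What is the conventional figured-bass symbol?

G is the fifth of C minor seventh, so the chord is in second inversion.
A seventh chord in second inversion is figured 6/4/3, conventionally abbreviated 4/3.

4/3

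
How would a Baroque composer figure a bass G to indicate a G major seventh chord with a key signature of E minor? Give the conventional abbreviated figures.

G is the root of G major seventh, so the chord is in root position.
A seventh chord in root position is figured 7/5/3, conventionally abbreviated 7.

7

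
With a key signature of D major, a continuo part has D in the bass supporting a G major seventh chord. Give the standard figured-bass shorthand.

D is the fifth of G major seventh, so the chord is in second inversion.
A seventh chord in second inversion is figured 6/4/3, conventionally abbreviated 4/3.

4/3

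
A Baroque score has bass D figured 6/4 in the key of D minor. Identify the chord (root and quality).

G minor

The figures 6/4 indicate a triad in second inversion.
In second inversion the root lies a fourth above the bass: a fourth above D in D minor is G.
The chord tones are D, G, Bb, giving G minor.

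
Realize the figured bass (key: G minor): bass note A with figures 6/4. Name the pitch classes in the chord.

A, D, F

A fourth above A in this key is D.
A sixth above A in this key is F.
Together with the bass A, this spells D minor in second inversion.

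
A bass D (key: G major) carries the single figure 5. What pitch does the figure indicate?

Counting 4 letter steps above D lands on A; in G major, that letter is A.

A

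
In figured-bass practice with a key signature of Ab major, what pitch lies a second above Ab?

Counting 1 letter step above Ab lands on B; in Ab major, that letter is Bb.

Bb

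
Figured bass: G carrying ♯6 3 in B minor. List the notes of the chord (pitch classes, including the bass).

G, B, E#

A third above G in this key is B.
A sixth above G in this key is E, raised to E# by the sharp.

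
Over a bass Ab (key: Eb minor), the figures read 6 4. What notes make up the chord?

A fourth above Ab in this key is Db.
A sixth above Ab in this key is F.
Together with the bass Ab, this spells Db major in second inversion.

Ab, Db, F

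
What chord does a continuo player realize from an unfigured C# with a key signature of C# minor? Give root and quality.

An unfigured bass indicates a triad in root position.
In root position the bass is the root, so the root is C#.
The chord tones are C#, E, G#, giving C# minor.

C# minor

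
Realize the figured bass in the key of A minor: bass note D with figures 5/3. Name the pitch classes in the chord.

D, F, A

A third above D in this key is F.
A fifth above D in this key is A.
Together with the bass D, this spells D minor in root position.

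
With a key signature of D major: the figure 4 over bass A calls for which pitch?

Counting 3 letter steps above A lands on D; in D major, that letter is D.

D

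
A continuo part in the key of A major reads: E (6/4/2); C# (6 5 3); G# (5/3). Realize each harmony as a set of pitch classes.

E, F#, A, C# | C#, E, G#, A | G#, B, D

E (6/4/2): E, F#, A, C#.
C# (6/5/3): C#, E, G#, A.
G# (5/3): G#, B, D.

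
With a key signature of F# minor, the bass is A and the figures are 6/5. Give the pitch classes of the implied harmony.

The written figures 6/5 are shorthand for 6/5/3: the 3 is implied.
A third above A in this key is C#.
A fifth above A in this key is E.
A sixth above A in this key is F#.
Together with the bass A, this spells F# minor seventh in first inversion.

A, C#, E, F#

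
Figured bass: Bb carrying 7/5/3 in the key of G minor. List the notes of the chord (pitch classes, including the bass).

Bb, D, F, A

A third above Bb in this key is D.
A fifth above Bb in this key is F.
A seventh above Bb in this key is A.
Together with the bass Bb, this spells Bb major seventh in root position.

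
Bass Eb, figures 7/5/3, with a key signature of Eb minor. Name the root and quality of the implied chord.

The figures 7/5/3 indicate a seventh chord in root position.
In root position the bass is the root, so the root is Eb.
The chord tones are Eb, Gb, Bb, Db, giving Eb minor seventh.

Eb minor seventh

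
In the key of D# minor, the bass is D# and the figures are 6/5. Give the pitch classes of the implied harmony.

D#, F#, A#, B

The written figures 6/5 are shorthand for 6/5/3: the 3 is implied.
A third above D# in this key is F#.
A fifth above D# in this key is A#.
A sixth above D# in this key is B.
Together with the bass D#, this spells B major seventh in first inversion.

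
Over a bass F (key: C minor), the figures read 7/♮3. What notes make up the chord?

The written figures 7/♮3 are shorthand for 7/5/3: the 5 is implied.
A third above F in this key is Ab, made natural (A) by the ♮ figure.
A fifth above F in this key is C.
A seventh above F in this key is Eb.
Together with the bass F, this spells F dominant seventh in root position.

F, A, C, Eb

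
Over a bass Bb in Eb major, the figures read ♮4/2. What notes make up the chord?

The written figures ♮4/2 are shorthand for 6/4/2: the 6 is implied.
A second above Bb in this key is C.
A fourth above Bb in this key is Eb, made natural (E) by the ♮ figure.
A sixth above Bb in this key is G.
Together with the bass Bb, this spells C dominant seventh in third inversion.

Bb, C, E, G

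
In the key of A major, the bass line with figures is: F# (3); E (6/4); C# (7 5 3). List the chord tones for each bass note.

F# (5/3): F#, A, C#.
E (6/4): E, A, C#.
C# (7/5/3): C#, E, G#, B.

F#, A, C# | E, A, C# | C#, E, G#, B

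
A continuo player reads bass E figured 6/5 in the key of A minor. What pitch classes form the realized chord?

The written figures 6/5 are shorthand for 6/5/3: the 3 is implied.
A third above E in this key is G.
A fifth above E in this key is B.
A sixth above E in this key is C.
Together with the bass E, this spells C major seventh in first inversion.

E, G, B, C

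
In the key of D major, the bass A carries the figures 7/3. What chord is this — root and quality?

The figures 7/3 indicate a seventh chord in root position.
In root position the bass is the root, so the root is A.
The chord tones are A, C#, E, G, giving A dominant seventh.

A dominant seventh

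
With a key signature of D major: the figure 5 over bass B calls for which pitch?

Counting 4 letter steps above B lands on F; in D major, that letter is F#.

F#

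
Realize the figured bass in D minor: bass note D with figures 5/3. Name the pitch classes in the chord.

A third above D in this key is F.
A fifth above D in this key is A.
Together with the bass D, this spells D minor in root position.

D, F, A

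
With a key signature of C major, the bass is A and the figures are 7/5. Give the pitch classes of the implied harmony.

The written figures 7/5 are shorthand for 7/5/3: the 3 is implied.
A third above A in this key is C.
A fifth above A in this key is E.
A seventh above A in this key is G.
Together with the bass A, this spells A minor seventh in root position.

A, C, E, G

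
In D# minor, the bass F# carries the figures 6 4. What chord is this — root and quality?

B major

The figures 6 4 indicate a triad in second inversion.
In second inversion the root lies a fourth above the bass: a fourth above F# in D# minor is B.
The chord tones are F#, B, D#, giving B major.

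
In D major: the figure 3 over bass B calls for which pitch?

Counting 2 letter steps above B lands on D; in D major, that letter is D.

D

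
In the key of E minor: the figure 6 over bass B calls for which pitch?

G

Counting 5 letter steps above B lands on G; in E minor, that letter is G.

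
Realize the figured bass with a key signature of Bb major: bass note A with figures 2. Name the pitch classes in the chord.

A, Bb, D, F

The written figures 2 are shorthand for 6/4/2: the 6/4 are implied.
A second above A in this key is Bb.
A fourth above A in this key is D.
A sixth above A in this key is F.
Together with the bass A, this spells Bb major seventh in third inversion.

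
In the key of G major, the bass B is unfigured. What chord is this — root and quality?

An unfigured bass indicates a triad in root position.
In root position the bass is the root, so the root is B.
The chord tones are B, D, F#, giving B minor.

B minor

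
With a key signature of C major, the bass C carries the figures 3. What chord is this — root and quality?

The figures 3 indicate a triad in root position.
In root position the bass is the root, so the root is C.
The chord tones are C, E, G, giving C major.

C major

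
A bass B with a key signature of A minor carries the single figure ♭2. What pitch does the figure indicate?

Counting 1 letter step above B lands on C; in A minor, that letter is C.
The b2 figure lowers it a semitone, giving Cb.

Cb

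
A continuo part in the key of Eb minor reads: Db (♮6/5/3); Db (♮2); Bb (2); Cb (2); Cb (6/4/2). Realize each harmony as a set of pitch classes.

Db (♮6/5/3): Db, F, Ab, B.
Db (6/4/♮2): Db, E, Gb, Bb.
Bb (6/4/2): Bb, Cb, Eb, Gb.
Cb (6/4/2): Cb, Db, F, Ab.
Cb (6/4/2): Cb, Db, F, Ab.

Db, F, Ab, B | Db, E, Gb, Bb | Bb, Cb, Eb, Gb | Cb, Db, F, Ab | Cb, Db, F, Ab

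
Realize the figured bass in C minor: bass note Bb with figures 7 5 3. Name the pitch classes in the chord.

Bb, D, F, Ab

A third above Bb in this key is D.
A fifth above Bb in this key is F.
A seventh above Bb in this key is Ab.
Together with the bass Bb, this spells Bb dominant seventh in root position.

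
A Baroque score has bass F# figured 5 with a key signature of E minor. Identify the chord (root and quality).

The figures 5 indicate a triad in root position.
In root position the bass is the root, so the root is F#.
The chord tones are F#, A, C, giving F# diminished.

F# diminished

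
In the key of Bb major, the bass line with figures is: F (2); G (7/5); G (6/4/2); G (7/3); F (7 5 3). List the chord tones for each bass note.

F, G, Bb, D | G, Bb, D, F | G, A, C, Eb | G, Bb, D, F | F, A, C, Eb

F (6/4/2): F, G, Bb, D.
G (7/5/3): G, Bb, D, F.
G (6/4/2): G, A, C, Eb.
G (7/5/3): G, Bb, D, F.
F (7/5/3): F, A, C, Eb.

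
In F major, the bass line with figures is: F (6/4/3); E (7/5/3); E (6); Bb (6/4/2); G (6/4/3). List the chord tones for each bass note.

F, A, Bb, D | E, G, Bb, D | E, G, C | Bb, C, E, G | G, Bb, C, E

F (6/4/3): F, A, Bb, D.
E (7/5/3): E, G, Bb, D.
E (6/3): E, G, C.
Bb (6/4/2): Bb, C, E, G.
G (6/4/3): G, Bb, C, E.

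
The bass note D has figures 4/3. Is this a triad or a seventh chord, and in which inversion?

seventh chord, second inversion

4/3 is shorthand for 6/4/3.
Intervals of 6/4/3 above the bass form a seventh chord; the bass is the fifth, so this is second inversion.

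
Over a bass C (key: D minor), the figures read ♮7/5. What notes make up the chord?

C, E, G, B

The written figures ♮7/5 are shorthand for 7/5/3: the 3 is implied.
A third above C in this key is E.
A fifth above C in this key is G.
A seventh above C in this key is Bb, made natural (B) by the ♮ figure.
Together with the bass C, this spells C major seventh in root position.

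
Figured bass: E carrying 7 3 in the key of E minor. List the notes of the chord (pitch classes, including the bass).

E, G, B, D

The written figures 7 3 are shorthand for 7/5/3: the 5 is implied.
A third above E in this key is G.
A fifth above E in this key is B.
A seventh above E in this key is D.
Together with the bass E, this spells E minor seventh in root position.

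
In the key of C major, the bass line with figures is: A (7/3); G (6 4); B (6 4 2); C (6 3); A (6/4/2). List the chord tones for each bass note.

A, C, E, G | G, C, E | B, C, E, G | C, E, A | A, B, D, F

A (7/5/3): A, C, E, G.
G (6/4): G, C, E.
B (6/4/2): B, C, E, G.
C (6/3): C, E, A.
A (6/4/2): A, B, D, F.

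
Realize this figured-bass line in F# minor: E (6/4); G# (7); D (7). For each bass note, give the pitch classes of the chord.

E, A, C# | G#, B, D, F# | D, F#, A, C#

E (6/4): E, A, C#.
G# (7/5/3): G#, B, D, F#.
D (7/5/3): D, F#, A, C#.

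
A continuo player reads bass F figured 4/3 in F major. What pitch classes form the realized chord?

The written figures 4/3 are shorthand for 6/4/3: the 6 is implied.
A third above F in this key is A.
A fourth above F in this key is Bb.
A sixth above F in this key is D.
Together with the bass F, this spells Bb major seventh in second inversion.

F, A, Bb, D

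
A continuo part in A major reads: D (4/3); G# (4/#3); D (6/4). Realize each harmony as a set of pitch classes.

D, F#, G#, B | G#, B#, C#, E | D, G#, B

D (6/4/3): D, F#, G#, B.
G# (6/4/#3): G#, B#, C#, E.
D (6/4): D, G#, B.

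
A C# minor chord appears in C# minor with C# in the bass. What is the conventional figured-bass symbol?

no figures

C# is the root of C# minor, so the chord is in root position.
A triad in root position is figured 5/3, conventionally abbreviated (no figures — root-position triad).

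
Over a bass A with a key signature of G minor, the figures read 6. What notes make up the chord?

A, C, F

The written figures 6 are shorthand for 6/3: the 3 is implied.
A third above A in this key is C.
A sixth above A in this key is F.
Together with the bass A, this spells F major in first inversion.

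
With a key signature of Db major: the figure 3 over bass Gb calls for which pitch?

Bb

Counting 2 letter steps above Gb lands on B; in Db major, that letter is Bb.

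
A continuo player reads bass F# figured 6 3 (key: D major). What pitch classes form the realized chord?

A third above F# in this key is A.
A sixth above F# in this key is D.
Together with the bass F#, this spells D major in first inversion.

F#, A, D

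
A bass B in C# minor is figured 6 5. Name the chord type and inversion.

seventh chord, first inversion

6 5 is shorthand for 6/5/3.
Intervals of 6/5/3 above the bass form a seventh chord; the bass is the third, so this is first inversion.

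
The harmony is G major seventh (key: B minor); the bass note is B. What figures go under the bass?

B is the third of G major seventh, so the chord is in first inversion.
A seventh chord in first inversion is figured 6/5/3, conventionally abbreviated 6/5.

6/5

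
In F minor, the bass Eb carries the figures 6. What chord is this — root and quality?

The figures 6 indicate a triad in first inversion.
In first inversion the root lies a sixth above the bass: a sixth above Eb in F minor is C.
The chord tones are Eb, G, C, giving C minor.

C minor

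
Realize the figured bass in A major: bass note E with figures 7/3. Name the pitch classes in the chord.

E, G#, B, D

The written figures 7/3 are shorthand for 7/5/3: the 5 is implied.
A third above E in this key is G#.
A fifth above E in this key is B.
A seventh above E in this key is D.
Together with the bass E, this spells E dominant seventh in root position.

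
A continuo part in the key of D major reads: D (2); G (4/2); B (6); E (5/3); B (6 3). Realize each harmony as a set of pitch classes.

D (6/4/2): D, E, G, B.
G (6/4/2): G, A, C#, E.
B (6/3): B, D, G.
E (5/3): E, G, B.
B (6/3): B, D, G.

D, E, G, B | G, A, C#, E | B, D, G | E, G, B | B, D, G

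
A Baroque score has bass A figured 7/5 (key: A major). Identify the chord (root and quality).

The figures 7/5 indicate a seventh chord in root position.
In root position the bass is the root, so the root is A.
The chord tones are A, C#, E, G#, giving A major seventh.

A major seventh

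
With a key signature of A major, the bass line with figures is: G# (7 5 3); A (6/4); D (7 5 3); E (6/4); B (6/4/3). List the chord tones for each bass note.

G# (7/5/3): G#, B, D, F#.
A (6/4): A, D, F#.
D (7/5/3): D, F#, A, C#.
E (6/4): E, A, C#.
B (6/4/3): B, D, E, G#.

G#, B, D, F# | A, D, F# | D, F#, A, C# | E, A, C# | B, D, E, G#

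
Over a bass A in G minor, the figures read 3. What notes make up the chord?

The written figures 3 are shorthand for 5/3: the 5 is implied.
A third above A in this key is C.
A fifth above A in this key is Eb.
Together with the bass A, this spells A diminished in root position.

A, C, Eb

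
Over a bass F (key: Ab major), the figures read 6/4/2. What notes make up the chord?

F, G, Bb, Db

A second above F in this key is G.
A fourth above F in this key is Bb.
A sixth above F in this key is Db.
Together with the bass F, this spells G half-diminished seventh in third inversion.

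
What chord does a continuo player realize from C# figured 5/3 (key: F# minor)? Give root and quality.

C# minor

The figures 5/3 indicate a triad in root position.
In root position the bass is the root, so the root is C#.
The chord tones are C#, E, G#, giving C# minor.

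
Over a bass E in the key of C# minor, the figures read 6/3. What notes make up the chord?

E, G#, C#

A third above E in this key is G#.
A sixth above E in this key is C#.
Together with the bass E, this spells C# minor in first inversion.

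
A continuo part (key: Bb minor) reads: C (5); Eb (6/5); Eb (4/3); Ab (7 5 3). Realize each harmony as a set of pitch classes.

C (5/3): C, Eb, Gb.
Eb (6/5/3): Eb, Gb, Bb, C.
Eb (6/4/3): Eb, Gb, Ab, C.
Ab (7/5/3): Ab, C, Eb, Gb.

C, Eb, Gb | Eb, Gb, Bb, C | Eb, Gb, Ab, C | Ab, C, Eb, Gb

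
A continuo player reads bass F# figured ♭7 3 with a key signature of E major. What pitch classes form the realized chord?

The written figures ♭7 3 are shorthand for 7/5/3: the 5 is implied.
A third above F# in this key is A.
A fifth above F# in this key is C#.
A seventh above F# in this key is E, lowered to Eb by the flat.

F#, A, C#, Eb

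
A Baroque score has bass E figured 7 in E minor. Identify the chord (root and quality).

E minor seventh

The figures 7 indicate a seventh chord in root position.
In root position the bass is the root, so the root is E.
The chord tones are E, G, B, D, giving E minor seventh.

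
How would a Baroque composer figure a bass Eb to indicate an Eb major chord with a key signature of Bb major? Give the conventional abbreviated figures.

no figures

Eb is the root of Eb major, so the chord is in root position.
A triad in root position is figured 5/3, conventionally abbreviated (no figures — root-position triad).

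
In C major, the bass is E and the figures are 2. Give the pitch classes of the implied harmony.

E, F, A, C

The written figures 2 are shorthand for 6/4/2: the 6/4 are implied.
A second above E in this key is F.
A fourth above E in this key is A.
A sixth above E in this key is C.
Together with the bass E, this spells F major seventh in third inversion.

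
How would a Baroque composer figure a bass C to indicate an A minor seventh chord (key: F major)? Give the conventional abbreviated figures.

6/5

C is the third of A minor seventh, so the chord is in first inversion.
A seventh chord in first inversion is figured 6/5/3, conventionally abbreviated 6/5.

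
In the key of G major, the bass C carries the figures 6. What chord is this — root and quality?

The figures 6 indicate a triad in first inversion.
In first inversion the root lies a sixth above the bass: a sixth above C in G major is A.
The chord tones are C, E, A, giving A minor.

A minor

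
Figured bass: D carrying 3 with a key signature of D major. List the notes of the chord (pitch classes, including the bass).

D, F#, A

The written figures 3 are shorthand for 5/3: the 5 is implied.
A third above D in this key is F#.
A fifth above D in this key is A.
Together with the bass D, this spells D major in root position.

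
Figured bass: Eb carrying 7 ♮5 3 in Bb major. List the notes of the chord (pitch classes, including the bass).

A third above Eb in this key is G.
A fifth above Eb in this key is Bb, made natural (B) by the ♮ figure.
A seventh above Eb in this key is D.
Together with the bass Eb, this spells Eb augmented major seventh in root position.

Eb, G, B, D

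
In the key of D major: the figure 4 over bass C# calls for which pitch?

F#

Counting 3 letter steps above C# lands on F; in D major, that letter is F#.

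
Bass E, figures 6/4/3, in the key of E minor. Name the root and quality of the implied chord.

The figures 6/4/3 indicate a seventh chord in second inversion.
In second inversion the root lies a fourth above the bass: a fourth above E in E minor is A.
The chord tones are E, G, A, C, giving A minor seventh.

A minor seventh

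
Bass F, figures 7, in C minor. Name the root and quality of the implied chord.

F minor seventh

The figures 7 indicate a seventh chord in root position.
In root position the bass is the root, so the root is F.
The chord tones are F, Ab, C, Eb, giving F minor seventh.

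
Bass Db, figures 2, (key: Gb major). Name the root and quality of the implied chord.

The figures 2 indicate a seventh chord in third inversion.
In third inversion the root lies a second above the bass: a second above Db in Gb major is Eb.
The chord tones are Db, Eb, Gb, Bb, giving Eb minor seventh.

Eb minor seventh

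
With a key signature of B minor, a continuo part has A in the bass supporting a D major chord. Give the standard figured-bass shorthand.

A is the fifth of D major, so the chord is in second inversion.
A triad in second inversion is figured 6/4, conventionally abbreviated 6/4.

6/4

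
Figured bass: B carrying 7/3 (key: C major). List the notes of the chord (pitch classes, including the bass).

The written figures 7/3 are shorthand for 7/5/3: the 5 is implied.
A third above B in this key is D.
A fifth above B in this key is F.
A seventh above B in this key is A.
Together with the bass B, this spells B half-diminished seventh in root position.

B, D, F, A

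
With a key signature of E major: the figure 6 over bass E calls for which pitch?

C#

Counting 5 letter steps above E lands on C; in E major, that letter is C#.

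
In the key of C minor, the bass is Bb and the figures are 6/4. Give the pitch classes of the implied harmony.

Bb, Eb, G

A fourth above Bb in this key is Eb.
A sixth above Bb in this key is G.
Together with the bass Bb, this spells Eb major in second inversion.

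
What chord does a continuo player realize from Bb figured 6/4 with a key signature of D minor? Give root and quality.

E diminished

The figures 6/4 indicate a triad in second inversion.
In second inversion the root lies a fourth above the bass: a fourth above Bb in D minor is E.
The chord tones are Bb, E, G, giving E diminished.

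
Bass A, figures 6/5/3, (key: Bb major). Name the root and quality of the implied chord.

F dominant seventh

The figures 6/5/3 indicate a seventh chord in first inversion.
In first inversion the root lies a sixth above the bass: a sixth above A in Bb major is F.
The chord tones are A, C, Eb, F, giving F dominant seventh.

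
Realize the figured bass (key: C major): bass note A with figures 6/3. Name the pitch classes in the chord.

A, C, F

A third above A in this key is C.
A sixth above A in this key is F.
Together with the bass A, this spells F major in first inversion.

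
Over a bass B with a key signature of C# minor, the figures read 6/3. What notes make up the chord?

A third above B in this key is D#.
A sixth above B in this key is G#.
Together with the bass B, this spells G# minor in first inversion.

B, D#, G#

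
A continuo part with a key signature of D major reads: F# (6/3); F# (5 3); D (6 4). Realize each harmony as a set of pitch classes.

F#, A, D | F#, A, C# | D, G, B

F# (6/3): F#, A, D.
F# (5/3): F#, A, C#.
D (6/4): D, G, B.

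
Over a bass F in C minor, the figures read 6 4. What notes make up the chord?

F, Bb, D

A fourth above F in this key is Bb.
A sixth above F in this key is D.
Together with the bass F, this spells Bb major in second inversion.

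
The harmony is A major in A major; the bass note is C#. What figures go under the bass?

C# is the third of A major, so the chord is in first inversion.
A triad in first inversion is figured 6/3, conventionally abbreviated 6.

6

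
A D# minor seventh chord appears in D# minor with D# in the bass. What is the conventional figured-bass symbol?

7

D# is the root of D# minor seventh, so the chord is in root position.
A seventh chord in root position is figured 7/5/3, conventionally abbreviated 7.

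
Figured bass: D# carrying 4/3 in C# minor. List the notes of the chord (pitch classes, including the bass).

D#, F#, G#, B

The written figures 4/3 are shorthand for 6/4/3: the 6 is implied.
A third above D# in this key is F#.
A fourth above D# in this key is G#.
A sixth above D# in this key is B.
Together with the bass D#, this spells G# minor seventh in second inversion.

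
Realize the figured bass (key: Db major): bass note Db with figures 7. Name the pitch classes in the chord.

Db, F, Ab, C

The written figures 7 are shorthand for 7/5/3: the 5/3 are implied.
A third above Db in this key is F.
A fifth above Db in this key is Ab.
A seventh above Db in this key is C.
Together with the bass Db, this spells Db major seventh in root position.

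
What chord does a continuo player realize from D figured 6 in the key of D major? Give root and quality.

B minor

The figures 6 indicate a triad in first inversion.
In first inversion the root lies a sixth above the bass: a sixth above D in D major is B.
The chord tones are D, F#, B, giving B minor.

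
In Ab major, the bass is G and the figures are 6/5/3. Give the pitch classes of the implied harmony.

G, Bb, Db, Eb

A third above G in this key is Bb.
A fifth above G in this key is Db.
A sixth above G in this key is Eb.
Together with the bass G, this spells Eb dominant seventh in first inversion.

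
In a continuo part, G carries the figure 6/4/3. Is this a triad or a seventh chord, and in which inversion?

Intervals of 6/4/3 above the bass form a seventh chord; the bass is the fifth, so this is second inversion.

seventh chord, second inversion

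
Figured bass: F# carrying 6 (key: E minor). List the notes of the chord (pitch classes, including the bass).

The written figures 6 are shorthand for 6/3: the 3 is implied.
A third above F# in this key is A.
A sixth above F# in this key is D.
Together with the bass F#, this spells D major in first inversion.

F#, A, D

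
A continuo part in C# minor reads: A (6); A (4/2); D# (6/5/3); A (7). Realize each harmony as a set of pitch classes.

A (6/3): A, C#, F#.
A (6/4/2): A, B, D#, F#.
D# (6/5/3): D#, F#, A, B.
A (7/5/3): A, C#, E, G#.

A, C#, F# | A, B, D#, F# | D#, F#, A, B | A, C#, E, G#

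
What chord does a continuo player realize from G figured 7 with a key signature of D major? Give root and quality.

G major seventh

The figures 7 indicate a seventh chord in root position.
In root position the bass is the root, so the root is G.
The chord tones are G, B, D, F#, giving G major seventh.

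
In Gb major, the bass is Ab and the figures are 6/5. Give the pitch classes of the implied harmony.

Ab, Cb, Eb, F

The written figures 6/5 are shorthand for 6/5/3: the 3 is implied.
A third above Ab in this key is Cb.
A fifth above Ab in this key is Eb.
A sixth above Ab in this key is F.
Together with the bass Ab, this spells F half-diminished seventh in first inversion.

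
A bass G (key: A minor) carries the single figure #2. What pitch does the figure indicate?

A#

Counting 1 letter step above G lands on A; in A minor, that letter is A.
The #2 figure raises it a semitone, giving A#.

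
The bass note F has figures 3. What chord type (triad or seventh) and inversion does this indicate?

3 is shorthand for 5/3.
Intervals of 5/3 above the bass form a triad; the bass is the root, so this is root position.

triad, root position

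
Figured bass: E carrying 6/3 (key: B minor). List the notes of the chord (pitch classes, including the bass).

A third above E in this key is G.
A sixth above E in this key is C#.
Together with the bass E, this spells C# diminished in first inversion.

E, G, C#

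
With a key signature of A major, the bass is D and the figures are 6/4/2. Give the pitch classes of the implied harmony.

A second above D in this key is E.
A fourth above D in this key is G#.
A sixth above D in this key is B.
Together with the bass D, this spells E dominant seventh in third inversion.

D, E, G#, B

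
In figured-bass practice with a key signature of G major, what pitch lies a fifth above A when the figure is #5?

E#

Counting 4 letter steps above A lands on E; in G major, that letter is E.
The #5 figure raises it a semitone, giving E#.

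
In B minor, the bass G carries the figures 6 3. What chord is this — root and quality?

E minor

The figures 6 3 indicate a triad in first inversion.
In first inversion the root lies a sixth above the bass: a sixth above G in B minor is E.
The chord tones are G, B, E, giving E minor.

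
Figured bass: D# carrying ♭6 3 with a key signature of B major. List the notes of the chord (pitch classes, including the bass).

A third above D# in this key is F#.
A sixth above D# in this key is B, lowered to Bb by the flat.

D#, F#, Bb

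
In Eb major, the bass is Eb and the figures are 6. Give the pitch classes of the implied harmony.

Eb, G, C

The written figures 6 are shorthand for 6/3: the 3 is implied.
A third above Eb in this key is G.
A sixth above Eb in this key is C.
Together with the bass Eb, this spells C minor in first inversion.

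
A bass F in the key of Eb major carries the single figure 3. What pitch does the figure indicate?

Ab

Counting 2 letter steps above F lands on A; in Eb major, that letter is Ab.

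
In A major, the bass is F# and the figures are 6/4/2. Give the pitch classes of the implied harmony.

A second above F# in this key is G#.
A fourth above F# in this key is B.
A sixth above F# in this key is D.
Together with the bass F#, this spells G# half-diminished seventh in third inversion.

F#, G#, B, D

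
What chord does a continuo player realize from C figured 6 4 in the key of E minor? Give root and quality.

The figures 6 4 indicate a triad in second inversion.
In second inversion the root lies a fourth above the bass: a fourth above C in E minor is F#.
The chord tones are C, F#, A, giving F# diminished.

F# diminished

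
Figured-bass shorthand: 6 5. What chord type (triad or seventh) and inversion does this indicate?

6 5 is shorthand for 6/5/3.
Intervals of 6/5/3 above the bass form a seventh chord; the bass is the third, so this is first inversion.

seventh chord, first inversion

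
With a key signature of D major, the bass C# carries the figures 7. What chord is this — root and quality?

C# half-diminished seventh

The figures 7 indicate a seventh chord in root position.
In root position the bass is the root, so the root is C#.
The chord tones are C#, E, G, B, giving C# half-diminished seventh.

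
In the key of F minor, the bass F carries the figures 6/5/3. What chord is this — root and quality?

Db major seventh

The figures 6/5/3 indicate a seventh chord in first inversion.
In first inversion the root lies a sixth above the bass: a sixth above F in F minor is Db.
The chord tones are F, Ab, C, Db, giving Db major seventh.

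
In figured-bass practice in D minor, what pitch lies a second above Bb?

Counting 1 letter step above Bb lands on C; in D minor, that letter is C.

C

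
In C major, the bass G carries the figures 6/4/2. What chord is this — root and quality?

A minor seventh

The figures 6/4/2 indicate a seventh chord in third inversion.
In third inversion the root lies a second above the bass: a second above G in C major is A.
The chord tones are G, A, C, E, giving A minor seventh.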